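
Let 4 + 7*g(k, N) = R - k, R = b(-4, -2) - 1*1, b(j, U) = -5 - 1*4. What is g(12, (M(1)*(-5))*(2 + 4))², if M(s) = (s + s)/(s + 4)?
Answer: 676/49 ≈ 13.796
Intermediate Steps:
b(j, U) = -9 (b(j, U) = -5 - 4 = -9)
M(s) = 2*s/(4 + s) (M(s) = (2*s)/(4 + s) = 2*s/(4 + s))
R = -10 (R = -9 - 1*1 = -9 - 1 = -10)
g(k, N) = -2 - k/7 (g(k, N) = -4/7 + (-10 - k)/7 = -4/7 + (-10/7 - k/7) = -2 - k/7)
g(12, (M(1)*(-5))*(2 + 4))² = (-2 - ⅐*12)² = (-2 - 12/7)² = (-26/7)² = 676/49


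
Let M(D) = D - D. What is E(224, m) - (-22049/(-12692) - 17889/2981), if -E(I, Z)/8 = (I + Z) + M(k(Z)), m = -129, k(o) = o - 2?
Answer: -28593168401/37834852 ≈ -755.74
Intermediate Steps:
k(o) = -2 + o
M(D) = 0
E(I, Z) = -8*I - 8*Z (E(I, Z) = -8*((I + Z) + 0) = -8*(I + Z) = -8*I - 8*Z)
E(224, m) - (-22049/(-12692) - 17889/2981) = (-8*224 - 8*(-129)) - (-22049/(-12692) - 17889/2981) = (-1792 + 1032) - (-22049*(-1/12692) - 17889*1/2981) = -760 - (22049/12692 - 17889/2981) = -760 - 1*(-161319119/37834852) = -760 + 161319119/37834852 = -28593168401/37834852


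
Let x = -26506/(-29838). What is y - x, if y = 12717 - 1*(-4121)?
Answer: 251192869/14919 ≈ 16837.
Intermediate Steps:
x = 13253/14919 (x = -26506*(-1/29838) = 13253/14919 ≈ 0.88833)
y = 16838 (y = 12717 + 4121 = 16838)
y - x = 16838 - 1*13253/14919 = 16838 - 13253/14919 = 251192869/14919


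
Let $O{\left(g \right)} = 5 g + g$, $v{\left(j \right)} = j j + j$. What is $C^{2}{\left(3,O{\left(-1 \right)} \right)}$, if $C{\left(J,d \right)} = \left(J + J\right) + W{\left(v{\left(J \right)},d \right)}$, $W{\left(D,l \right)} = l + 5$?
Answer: $25$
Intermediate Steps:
$v{\left(j \right)} = j + j^{2}$ ($v{\left(j \right)} = j^{2} + j = j + j^{2}$)
$W{\left(D,l \right)} = 5 + l$
$O{\left(g \right)} = 6 g$
$C{\left(J,d \right)} = 5 + d + 2 J$ ($C{\left(J,d \right)} = \left(J + J\right) + \left(5 + d\right) = 2 J + \left(5 + d\right) = 5 + d + 2 J$)
$C^{2}{\left(3,O{\left(-1 \right)} \right)} = \left(5 + 6 \left(-1\right) + 2 \cdot 3\right)^{2} = \left(5 - 6 + 6\right)^{2} = 5^{2} = 25$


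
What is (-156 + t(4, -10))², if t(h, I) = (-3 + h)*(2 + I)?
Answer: 26896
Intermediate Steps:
(-156 + t(4, -10))² = (-156 + (-6 - 3*(-10) + 2*4 - 10*4))² = (-156 + (-6 + 30 + 8 - 40))² = (-156 - 8)² = (-164)² = 26896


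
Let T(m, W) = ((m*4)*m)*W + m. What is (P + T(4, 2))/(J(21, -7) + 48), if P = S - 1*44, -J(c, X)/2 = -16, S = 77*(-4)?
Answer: -11/4 ≈ -2.7500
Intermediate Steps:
S = -308
J(c, X) = 32 (J(c, X) = -2*(-16) = 32)
P = -352 (P = -308 - 1*44 = -308 - 44 = -352)
T(m, W) = m + 4*W*m² (T(m, W) = ((4*m)*m)*W + m = (4*m²)*W + m = 4*W*m² + m = m + 4*W*m²)
(P + T(4, 2))/(J(21, -7) + 48) = (-352 + 4*(1 + 4*2*4))/(32 + 48) = (-352 + 4*(1 + 32))/80 = (-352 + 4*33)*(1/80) = (-352 + 132)*(1/80) = -220*1/80 = -11/4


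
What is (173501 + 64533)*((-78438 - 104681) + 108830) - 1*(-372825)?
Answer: -17682935001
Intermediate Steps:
(173501 + 64533)*((-78438 - 104681) + 108830) - 1*(-372825) = 238034*(-183119 + 108830) + 372825 = 238034*(-74289) + 372825 = -17683307826 + 372825 = -17682935001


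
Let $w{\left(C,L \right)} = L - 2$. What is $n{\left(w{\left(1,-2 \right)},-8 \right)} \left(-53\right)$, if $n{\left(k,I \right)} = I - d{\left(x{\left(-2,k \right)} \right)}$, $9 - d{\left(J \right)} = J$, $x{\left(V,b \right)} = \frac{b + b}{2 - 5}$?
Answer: $\frac{2279}{3} \approx 759.67$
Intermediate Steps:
$x{\left(V,b \right)} = - \frac{2 b}{3}$ ($x{\left(V,b \right)} = \frac{2 b}{-3} = 2 b \left(- \frac{1}{3}\right) = - \frac{2 b}{3}$)
$w{\left(C,L \right)} = -2 + L$
$d{\left(J \right)} = 9 - J$
$n{\left(k,I \right)} = -9 + I - \frac{2 k}{3}$ ($n{\left(k,I \right)} = I - \left(9 - - \frac{2 k}{3}\right) = I - \left(9 + \frac{2 k}{3}\right) = -9 + I - \frac{2 k}{3}$)
$n{\left(w{\left(1,-2 \right)},-8 \right)} \left(-53\right) = \left(-9 - 8 - \frac{2 \left(-2 - 2\right)}{3}\right) \left(-53\right) = \left(-9 - 8 - - \frac{8}{3}\right) \left(-53\right) = \left(-9 - 8 + \frac{8}{3}\right) \left(-53\right) = \left(- \frac{43}{3}\right) \left(-53\right) = \frac{2279}{3}$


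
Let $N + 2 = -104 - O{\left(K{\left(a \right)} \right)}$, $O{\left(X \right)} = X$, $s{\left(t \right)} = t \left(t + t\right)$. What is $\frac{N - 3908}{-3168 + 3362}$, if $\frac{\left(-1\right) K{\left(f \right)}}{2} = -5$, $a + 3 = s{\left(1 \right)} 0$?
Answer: $- \frac{2012}{97} \approx -20.742$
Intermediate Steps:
$s{\left(t \right)} = 2 t^{2}$ ($s{\left(t \right)} = t 2 t = 2 t^{2}$)
$a = -3$ ($a = -3 + 2 \cdot 1^{2} \cdot 0 = -3 + 2 \cdot 1 \cdot 0 = -3 + 2 \cdot 0 = -3 + 0 = -3$)
$K{\left(f \right)} = 10$ ($K{\left(f \right)} = \left(-2\right) \left(-5\right) = 10$)
$N = -116$ ($N = -2 - 114 = -116$)
$\frac{N - 3908}{-3168 + 3362} = \frac{-116 - 3908}{-3168 + 3362} = - \frac{4024}{194} = \left(-4024\right) \frac{1}{194} = - \frac{2012}{97}$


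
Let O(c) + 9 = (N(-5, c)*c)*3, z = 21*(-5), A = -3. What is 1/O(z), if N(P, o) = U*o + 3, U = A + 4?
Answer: 1/32121 ≈ 3.1132e-5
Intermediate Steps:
U = 1 (U = -3 + 4 = 1)
N(P, o) = 3 + o (N(P, o) = 1*o + 3 = o + 3 = 3 + o)
z = -105
O(c) = -9 + 3*c*(3 + c) (O(c) = -9 + ((3 + c)*c)*3 = -9 + (c*(3 + c))*3 = -9 + 3*c*(3 + c))
1/O(z) = 1/(-9 + 3*(-105)*(3 - 105)) = 1/(-9 + 3*(-105)*(-102)) = 1/(-9 + 32130) = 1/32121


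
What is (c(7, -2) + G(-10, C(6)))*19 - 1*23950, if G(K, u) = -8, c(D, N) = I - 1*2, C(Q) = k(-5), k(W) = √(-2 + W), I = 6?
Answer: -24026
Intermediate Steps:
C(Q) = I*√7 (C(Q) = √(-2 - 5) = √(-7) = I*√7)
c(D, N) = 4 (c(D, N) = 6 - 1*2 = 6 - 2 = 4)
(c(7, -2) + G(-10, C(6)))*19 - 1*23950 = (4 - 8)*19 - 1*23950 = -4*19 - 23950 = -76 - 23950 = -24026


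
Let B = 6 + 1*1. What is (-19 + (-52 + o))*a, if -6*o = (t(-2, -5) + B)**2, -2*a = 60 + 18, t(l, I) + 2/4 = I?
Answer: 22269/8 ≈ 2783.6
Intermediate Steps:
t(l, I) = -1/2 + I
B = 7 (B = 6 + 1 = 7)
a = -39 (a = -(60 + 18)/2 = -1/2*78 = -39)
o = -3/8 (o = -((-1/2 - 5) + 7)**2/6 = -(-11/2 + 7)**2/6 = -(3/2)**2/6 = -1/6*9/4 = -3/8 ≈ -0.37500)
(-19 + (-52 + o))*a = (-19 + (-52 - 3/8))*(-39) = (-19 - 419/8)*(-39) = -571/8*(-39) = 22269/8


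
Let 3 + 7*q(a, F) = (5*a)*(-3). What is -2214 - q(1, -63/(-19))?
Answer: -15480/7 ≈ -2211.4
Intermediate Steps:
q(a, F) = -3/7 - 15*a/7 (q(a, F) = -3/7 + ((5*a)*(-3))/7 = -3/7 + (-15*a)/7 = -3/7 - 15*a/7)
-2214 - q(1, -63/(-19)) = -2214 - (-3/7 - 15/7*1) = -2214 - (-3/7 - 15/7) = -2214 - 1*(-18/7) = -2214 + 18/7 = -15480/7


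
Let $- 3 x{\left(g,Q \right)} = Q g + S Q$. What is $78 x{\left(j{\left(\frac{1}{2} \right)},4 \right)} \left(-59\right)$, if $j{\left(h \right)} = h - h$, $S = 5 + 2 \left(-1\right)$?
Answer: $18408$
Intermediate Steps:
$S = 3$ ($S = 5 - 2 = 3$)
$j{\left(h \right)} = 0$
$x{\left(g,Q \right)} = - Q - \frac{Q g}{3}$ ($x{\left(g,Q \right)} = - \frac{Q g + 3 Q}{3} = - \frac{3 Q + Q g}{3} = - Q - \frac{Q g}{3}$)
$78 x{\left(j{\left(\frac{1}{2} \right)},4 \right)} \left(-59\right) = 78 \left(\left(- \frac{1}{3}\right) 4 \left(3 + 0\right)\right) \left(-59\right) = 78 \left(\left(- \frac{1}{3}\right) 4 \cdot 3\right) \left(-59\right) = 78 \left(-4\right) \left(-59\right) = \left(-312\right) \left(-59\right) = 18408$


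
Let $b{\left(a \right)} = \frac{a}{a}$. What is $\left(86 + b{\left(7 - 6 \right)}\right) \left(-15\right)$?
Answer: $-1305$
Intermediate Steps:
$b{\left(a \right)} = 1$
$\left(86 + b{\left(7 - 6 \right)}\right) \left(-15\right) = \left(86 + 1\right) \left(-15\right) = 87 \left(-15\right) = -1305$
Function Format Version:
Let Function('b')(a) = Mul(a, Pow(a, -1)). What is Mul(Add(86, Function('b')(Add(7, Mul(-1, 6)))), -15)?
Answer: -1305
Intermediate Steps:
Function('b')(a) = 1
Mul(Add(86, Function('b')(Add(7, Mul(-1, 6)))), -15) = Mul(Add(86, 1), -15) = Mul(87, -15) = -1305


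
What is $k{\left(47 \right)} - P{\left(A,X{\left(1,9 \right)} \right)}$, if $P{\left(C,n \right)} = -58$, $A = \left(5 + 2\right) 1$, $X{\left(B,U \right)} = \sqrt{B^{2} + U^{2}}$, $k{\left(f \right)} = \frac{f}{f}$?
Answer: $59$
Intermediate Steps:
$k{\left(f \right)} = 1$
$A = 7$ ($A = 7 \cdot 1 = 7$)
$k{\left(47 \right)} - P{\left(A,X{\left(1,9 \right)} \right)} = 1 - -58 = 1 + 58 = 59$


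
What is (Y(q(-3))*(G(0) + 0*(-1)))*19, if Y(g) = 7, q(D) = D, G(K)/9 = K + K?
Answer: 0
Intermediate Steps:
G(K) = 18*K (G(K) = 9*(K + K) = 9*(2*K) = 18*K)
(Y(q(-3))*(G(0) + 0*(-1)))*19 = (7*(18*0 + 0*(-1)))*19 = (7*(0 + 0))*19 = (7*0)*19 = 0*19 = 0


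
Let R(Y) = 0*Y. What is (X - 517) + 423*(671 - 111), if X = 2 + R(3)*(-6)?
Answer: 236365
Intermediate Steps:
R(Y) = 0
X = 2 (X = 2 + 0*(-6) = 2 + 0 = 2)
(X - 517) + 423*(671 - 111) = (2 - 517) + 423*(671 - 111) = -515 + 423*560 = -515 + 236880 = 236365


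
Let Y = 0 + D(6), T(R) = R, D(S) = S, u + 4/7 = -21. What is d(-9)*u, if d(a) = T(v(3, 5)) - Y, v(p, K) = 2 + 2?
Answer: 302/7 ≈ 43.143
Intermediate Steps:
u = -151/7 (u = -4/7 - 21 = -151/7 ≈ -21.571)
v(p, K) = 4
Y = 6 (Y = 0 + 6 = 6)
d(a) = -2 (d(a) = 4 - 1*6 = 4 - 6 = -2)
d(-9)*u = -2*(-151/7) = 302/7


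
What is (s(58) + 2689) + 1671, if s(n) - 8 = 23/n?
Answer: 253367/58 ≈ 4368.4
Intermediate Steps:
s(n) = 8 + 23/n
(s(58) + 2689) + 1671 = ((8 + 23/58) + 2689) + 1671 = (487/58 + 2689) + 1671 = 156449/58 + 1671 = 253367/58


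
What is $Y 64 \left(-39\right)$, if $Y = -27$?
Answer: $67392$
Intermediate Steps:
$Y 64 \left(-39\right) = \left(-27\right) 64 \left(-39\right) = \left(-1728\right) \left(-39\right) = 67392$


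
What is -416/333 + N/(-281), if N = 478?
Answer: -276070/93573 ≈ -2.9503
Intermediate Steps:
-416/333 + N/(-281) = -416/333 + 478/(-281) = -416*1/333 + 478*(-1/281) = -416/333 - 478/281 = -276070/93573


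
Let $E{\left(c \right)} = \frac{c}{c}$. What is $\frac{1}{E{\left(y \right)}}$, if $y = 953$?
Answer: $1$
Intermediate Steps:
$E{\left(c \right)} = 1$
$\frac{1}{E{\left(y \right)}} = 1^{-1} = 1$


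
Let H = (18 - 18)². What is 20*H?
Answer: 0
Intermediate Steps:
H = 0 (H = 0² = 0)
20*H = 20*0 = 0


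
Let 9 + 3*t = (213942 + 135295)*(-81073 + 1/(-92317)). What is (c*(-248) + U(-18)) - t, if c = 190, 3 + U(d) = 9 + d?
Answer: 2613821987759975/276951 ≈ 9.4379e+9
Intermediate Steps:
U(d) = 6 + d (U(d) = -3 + (9 + d) = 6 + d)
t = -2613835041014507/276951 (t = -3 + ((213942 + 135295)*(-81073 + 1/(-92317)))/3 = -3 + (349237*(-81073 - 1/92317))/3 = -3 + (349237*(-7484416142/92317))/3 = -3 + (1/3)*(-2613835040183654/92317) = -3 - 2613835040183654/276951 = -2613835041014507/276951 ≈ -9.4379e+9)
(c*(-248) + U(-18)) - t = (190*(-248) + (6 - 18)) - 1*(-2613835041014507/276951) = (-47120 - 12) + 2613835041014507/276951 = -47132 + 2613835041014507/276951 = 2613821987759975/276951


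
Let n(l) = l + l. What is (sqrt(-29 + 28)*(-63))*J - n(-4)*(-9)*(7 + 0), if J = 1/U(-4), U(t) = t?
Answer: -504 + 63*I/4 ≈ -504.0 + 15.75*I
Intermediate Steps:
n(l) = 2*l
J = -1/4 (J = 1/(-4) = -1/4 ≈ -0.25000)
(sqrt(-29 + 28)*(-63))*J - n(-4)*(-9)*(7 + 0) = (sqrt(-29 + 28)*(-63))*(-1/4) - (2*(-4))*(-9)*(7 + 0) = (sqrt(-1)*(-63))*(-1/4) - (-8*(-9))*7 = (I*(-63))*(-1/4) - 72*7 = -63*I*(-1/4) - 1*504 = 63*I/4 - 504 = -504 + 63*I/4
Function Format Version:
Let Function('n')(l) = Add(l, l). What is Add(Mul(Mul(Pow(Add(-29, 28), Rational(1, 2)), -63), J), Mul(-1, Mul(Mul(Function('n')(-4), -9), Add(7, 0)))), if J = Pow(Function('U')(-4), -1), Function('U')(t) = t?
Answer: Add(-504, Mul(Rational(63, 4), I)) ≈ Add(-504.00, Mul(15.750, I))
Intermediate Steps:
Function('n')(l) = Mul(2, l)
J = Rational(-1, 4) (J = Pow(-4, -1) = Rational(-1, 4) ≈ -0.25000)
Add(Mul(Mul(Pow(Add(-29, 28), Rational(1, 2)), -63), J), Mul(-1, Mul(Mul(Function('n')(-4), -9), Add(7, 0)))) = Add(Mul(Mul(Pow(Add(-29, 28), Rational(1, 2)), -63), Rational(-1, 4)), Mul(-1, Mul(Mul(Mul(2, -4), -9), Add(7, 0)))) = Add(Mul(Mul(Pow(-1, Rational(1, 2)), -63), Rational(-1, 4)), Mul(-1, Mul(Mul(-8, -9), 7))) = Add(Mul(Mul(I, -63), Rational(-1, 4)), Mul(-1, Mul(72, 7))) = Add(Mul(Mul(-63, I), Rational(-1, 4)), Mul(-1, 504)) = Add(Mul(Rational(63, 4), I), -504) = Add(-504, Mul(Rational(63, 4), I))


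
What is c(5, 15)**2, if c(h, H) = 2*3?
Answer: 36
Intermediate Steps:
c(h, H) = 6
c(5, 15)**2 = 6**2 = 36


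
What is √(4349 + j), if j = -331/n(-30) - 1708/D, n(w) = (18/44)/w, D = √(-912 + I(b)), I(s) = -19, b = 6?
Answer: √(92993961 + 41724*I*√19)/57 ≈ 169.18 + 0.16544*I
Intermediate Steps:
D = 7*I*√19 (D = √(-912 - 19) = √(-931) = 7*I*√19 ≈ 30.512*I)
n(w) = 9/(22*w) (n(w) = (18*(1/44))/w = 9/(22*w))
j = 72820/3 + 244*I*√19/19 (j = -331/((9/22)/(-30)) - 1708*(-I*√19/133) = -331/((9/22)*(-1/30)) - (-244)*I*√19/19 = -331/(-3/220) + 244*I*√19/19 = -331*(-220/3) + 244*I*√19/19 = 72820/3 + 244*I*√19/19 ≈ 24273.0 + 55.977*I)
√(4349 + j) = √(4349 + (72820/3 + 244*I*√19/19)) = √(85867/3 + 244*I*√19/19)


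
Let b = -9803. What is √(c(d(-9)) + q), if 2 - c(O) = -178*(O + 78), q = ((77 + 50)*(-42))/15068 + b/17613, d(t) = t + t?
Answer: √20897336869675655698/44232114 ≈ 103.35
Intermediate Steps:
d(t) = 2*t
q = -120829673/132696342 (q = ((77 + 50)*(-42))/15068 - 9803/17613 = (127*(-42))*(1/15068) - 9803*1/17613 = -5334*1/15068 - 9803/17613 = -2667/7534 - 9803/17613 = -120829673/132696342 ≈ -0.91057)
c(O) = 13886 + 178*O (c(O) = 2 - (-178)*(O + 78) = 2 - (-178)*(78 + O) = 2 - (-13884 - 178*O) = 2 + (13884 + 178*O) = 13886 + 178*O)
√(c(d(-9)) + q) = √((13886 + 178*(2*(-9))) - 120829673/132696342) = √((13886 + 178*(-18)) - 120829673/132696342) = √((13886 - 3204) - 120829673/132696342) = √(10682 - 120829673/132696342) = √(1417341495571/132696342) = √20897336869675655698/44232114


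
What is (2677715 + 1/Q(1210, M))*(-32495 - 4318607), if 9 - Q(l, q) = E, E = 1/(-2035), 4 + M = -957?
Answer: -106699964007141225/9158 ≈ -1.1651e+13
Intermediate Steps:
M = -961 (M = -4 - 957 = -961)
E = -1/2035 ≈ -0.00049140
Q(l, q) = 18316/2035 (Q(l, q) = 9 - 1*(-1/2035) = 9 + 1/2035 = 18316/2035)
(2677715 + 1/Q(1210, M))*(-32495 - 4318607) = (2677715 + 1/(18316/2035))*(-32495 - 4318607) = (2677715 + 2035/18316)*(-4351102) = (49045029975/18316)*(-4351102) = -106699964007141225/9158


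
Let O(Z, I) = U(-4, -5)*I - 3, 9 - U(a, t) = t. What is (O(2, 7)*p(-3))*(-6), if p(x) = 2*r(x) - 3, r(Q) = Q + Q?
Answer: 8550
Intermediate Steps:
U(a, t) = 9 - t
r(Q) = 2*Q
p(x) = -3 + 4*x (p(x) = 2*(2*x) - 3 = 4*x - 3 = -3 + 4*x)
O(Z, I) = -3 + 14*I (O(Z, I) = (9 - 1*(-5))*I - 3 = (9 + 5)*I - 3 = 14*I - 3 = -3 + 14*I)
(O(2, 7)*p(-3))*(-6) = ((-3 + 14*7)*(-3 + 4*(-3)))*(-6) = ((-3 + 98)*(-3 - 12))*(-6) = (95*(-15))*(-6) = -1425*(-6) = 8550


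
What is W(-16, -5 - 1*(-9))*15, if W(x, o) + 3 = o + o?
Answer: 75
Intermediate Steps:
W(x, o) = -3 + 2*o (W(x, o) = -3 + (o + o) = -3 + 2*o)
W(-16, -5 - 1*(-9))*15 = (-3 + 2*(-5 - 1*(-9)))*15 = (-3 + 2*(-5 + 9))*15 = (-3 + 2*4)*15 = (-3 + 8)*15 = 5*15 = 75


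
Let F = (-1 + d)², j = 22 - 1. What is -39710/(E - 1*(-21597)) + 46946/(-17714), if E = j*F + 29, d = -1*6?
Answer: -176698457/40131067 ≈ -4.4030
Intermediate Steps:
d = -6
j = 21
F = 49 (F = (-1 - 6)² = (-7)² = 49)
E = 1058 (E = 21*49 + 29 = 1029 + 29 = 1058)
-39710/(E - 1*(-21597)) + 46946/(-17714) = -39710/(1058 - 1*(-21597)) + 46946/(-17714) = -39710/(1058 + 21597) + 46946*(-1/17714) = -39710/22655 - 23473/8857 = -39710*1/22655 - 23473/8857 = -7942/4531 - 23473/8857 = -176698457/40131067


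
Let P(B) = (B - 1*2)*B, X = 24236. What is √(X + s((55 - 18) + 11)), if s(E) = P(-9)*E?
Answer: 2*√7247 ≈ 170.26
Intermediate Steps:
P(B) = B*(-2 + B) (P(B) = (B - 2)*B = (-2 + B)*B = B*(-2 + B))
s(E) = 99*E (s(E) = (-9*(-2 - 9))*E = (-9*(-11))*E = 99*E)
√(X + s((55 - 18) + 11)) = √(24236 + 99*((55 - 18) + 11)) = √(24236 + 99*(37 + 11)) = √(24236 + 99*48) = √(24236 + 4752) = √28988 = 2*√7247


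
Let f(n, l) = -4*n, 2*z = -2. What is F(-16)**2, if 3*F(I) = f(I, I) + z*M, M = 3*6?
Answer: 2116/9 ≈ 235.11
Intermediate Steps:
z = -1 (z = (1/2)*(-2) = -1)
M = 18
F(I) = -6 - 4*I/3 (F(I) = (-4*I - 1*18)/3 = (-4*I - 18)/3 = (-18 - 4*I)/3 = -6 - 4*I/3)
F(-16)**2 = (-6 - 4/3*(-16))**2 = (-6 + 64/3)**2 = (46/3)**2 = 2116/9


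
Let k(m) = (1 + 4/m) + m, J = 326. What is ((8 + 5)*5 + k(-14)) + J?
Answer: 2644/7 ≈ 377.71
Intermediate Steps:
k(m) = 1 + m + 4/m
((8 + 5)*5 + k(-14)) + J = ((8 + 5)*5 + (1 - 14 + 4/(-14))) + 326 = (13*5 + (1 - 14 + 4*(-1/14))) + 326 = (65 + (1 - 14 - 2/7)) + 326 = (65 - 93/7) + 326 = 362/7 + 326 = 2644/7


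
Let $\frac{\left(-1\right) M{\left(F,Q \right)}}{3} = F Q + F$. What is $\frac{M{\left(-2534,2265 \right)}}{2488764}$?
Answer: $\frac{1435511}{207397} \approx 6.9216$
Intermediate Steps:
$M{\left(F,Q \right)} = - 3 F - 3 F Q$ ($M{\left(F,Q \right)} = - 3 \left(F Q + F\right) = - 3 \left(F + F Q\right) = - 3 F - 3 F Q$)
$\frac{M{\left(-2534,2265 \right)}}{2488764} = \frac{\left(-3\right) \left(-2534\right) \left(1 + 2265\right)}{2488764} = \left(-3\right) \left(-2534\right) 2266 \cdot \frac{1}{2488764} = 17226132 \cdot \frac{1}{2488764} = \frac{1435511}{207397}$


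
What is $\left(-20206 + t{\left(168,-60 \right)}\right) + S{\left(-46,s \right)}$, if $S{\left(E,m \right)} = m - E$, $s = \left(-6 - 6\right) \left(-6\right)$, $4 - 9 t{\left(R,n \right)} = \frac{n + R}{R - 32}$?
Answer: $- \frac{6146819}{306} \approx -20088.0$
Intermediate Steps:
$t{\left(R,n \right)} = \frac{4}{9} - \frac{R + n}{9 \left(-32 + R\right)}$ ($t{\left(R,n \right)} = \frac{4}{9} - \frac{\left(n + R\right) \frac{1}{R - 32}}{9} = \frac{4}{9} - \frac{\left(R + n\right) \frac{1}{-32 + R}}{9} = \frac{4}{9} - \frac{\frac{1}{-32 + R} \left(R + n\right)}{9} = \frac{4}{9} - \frac{R + n}{9 \left(-32 + R\right)}$)
$s = 72$ ($s = \left(-12\right) \left(-6\right) = 72$)
$\left(-20206 + t{\left(168,-60 \right)}\right) + S{\left(-46,s \right)} = \left(-20206 + \frac{-128 - -60 + 3 \cdot 168}{9 \left(-32 + 168\right)}\right) + \left(72 - -46\right) = \left(-20206 + \frac{-128 + 60 + 504}{9 \cdot 136}\right) + \left(72 + 46\right) = \left(-20206 + \frac{1}{9} \cdot \frac{1}{136} \cdot 436\right) + 118 = \left(-20206 + \frac{109}{306}\right) + 118 = - \frac{6182927}{306} + 118 = - \frac{6146819}{306}$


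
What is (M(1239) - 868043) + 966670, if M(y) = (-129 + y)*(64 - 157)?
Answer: -4603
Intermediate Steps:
M(y) = 11997 - 93*y (M(y) = (-129 + y)*(-93) = 11997 - 93*y)
(M(1239) - 868043) + 966670 = ((11997 - 93*1239) - 868043) + 966670 = ((11997 - 115227) - 868043) + 966670 = (-103230 - 868043) + 966670 = -971273 + 966670 = -4603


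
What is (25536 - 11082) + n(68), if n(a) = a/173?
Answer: 2500610/173 ≈ 14454.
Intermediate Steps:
n(a) = a/173 (n(a) = a*(1/173) = a/173)
(25536 - 11082) + n(68) = (25536 - 11082) + (1/173)*68 = 14454 + 68/173 = 2500610/173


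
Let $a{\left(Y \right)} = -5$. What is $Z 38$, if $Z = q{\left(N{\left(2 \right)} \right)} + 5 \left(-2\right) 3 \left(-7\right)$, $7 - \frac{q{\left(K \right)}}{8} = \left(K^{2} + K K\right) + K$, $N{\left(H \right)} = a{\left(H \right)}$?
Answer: $-3572$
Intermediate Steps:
$N{\left(H \right)} = -5$
$q{\left(K \right)} = 56 - 16 K^{2} - 8 K$ ($q{\left(K \right)} = 56 - 8 \left(\left(K^{2} + K K\right) + K\right) = 56 - 8 \left(\left(K^{2} + K^{2}\right) + K\right) = 56 - 8 \left(2 K^{2} + K\right) = 56 - 8 \left(K + 2 K^{2}\right) = 56 - \left(8 K + 16 K^{2}\right) = 56 - 16 K^{2} - 8 K$)
$Z = -94$ ($Z = \left(56 - 16 \left(-5\right)^{2} - -40\right) + 5 \left(-2\right) 3 \left(-7\right) = \left(56 - 400 + 40\right) + \left(-10\right) 3 \left(-7\right) = \left(56 - 400 + 40\right) - -210 = -304 + 210 = -94$)
$Z 38 = \left(-94\right) 38 = -3572$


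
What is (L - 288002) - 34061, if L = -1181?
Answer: -323244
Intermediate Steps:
(L - 288002) - 34061 = (-1181 - 288002) - 34061 = -289183 - 34061 = -323244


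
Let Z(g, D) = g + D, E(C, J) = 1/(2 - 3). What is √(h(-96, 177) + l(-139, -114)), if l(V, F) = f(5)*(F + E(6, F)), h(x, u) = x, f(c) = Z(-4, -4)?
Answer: 2*√206 ≈ 28.705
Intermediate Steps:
E(C, J) = -1 (E(C, J) = 1/(-1) = -1)
Z(g, D) = D + g
f(c) = -8 (f(c) = -4 - 4 = -8)
l(V, F) = 8 - 8*F (l(V, F) = -8*(F - 1) = -8*(-1 + F) = 8 - 8*F)
√(h(-96, 177) + l(-139, -114)) = √(-96 + (8 - 8*(-114))) = √(-96 + (8 + 912)) = √(-96 + 920) = √824 = 2*√206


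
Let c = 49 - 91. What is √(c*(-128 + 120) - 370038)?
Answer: 3*I*√41078 ≈ 608.03*I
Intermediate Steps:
c = -42
√(c*(-128 + 120) - 370038) = √(-42*(-128 + 120) - 370038) = √(-42*(-8) - 370038) = √(336 - 370038) = √(-369702) = 3*I*√41078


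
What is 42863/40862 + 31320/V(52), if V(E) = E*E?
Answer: 43615606/3452839 ≈ 12.632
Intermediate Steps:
V(E) = E**2
42863/40862 + 31320/V(52) = 42863/40862 + 31320/(52**2) = 42863*(1/40862) + 31320/2704 = 42863/40862 + 31320*(1/2704) = 42863/40862 + 3915/338 = 43615606/3452839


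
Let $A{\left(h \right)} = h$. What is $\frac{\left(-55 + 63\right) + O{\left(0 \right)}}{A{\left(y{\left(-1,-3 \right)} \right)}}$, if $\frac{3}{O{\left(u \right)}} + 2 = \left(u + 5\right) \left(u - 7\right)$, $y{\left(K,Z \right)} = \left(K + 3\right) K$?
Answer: $- \frac{293}{74} \approx -3.9595$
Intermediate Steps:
$y{\left(K,Z \right)} = K \left(3 + K\right)$ ($y{\left(K,Z \right)} = \left(3 + K\right) K = K \left(3 + K\right)$)
$O{\left(u \right)} = \frac{3}{-2 + \left(-7 + u\right) \left(5 + u\right)}$ ($O{\left(u \right)} = \frac{3}{-2 + \left(u + 5\right) \left(u - 7\right)} = \frac{3}{-2 + \left(5 + u\right) \left(-7 + u\right)} = \frac{3}{-2 + \left(-7 + u\right) \left(5 + u\right)}$)
$\frac{\left(-55 + 63\right) + O{\left(0 \right)}}{A{\left(y{\left(-1,-3 \right)} \right)}} = \frac{\left(-55 + 63\right) + \frac{3}{-37 + 0^{2} - 0}}{\left(-1\right) \left(3 - 1\right)} = \frac{8 + \frac{3}{-37 + 0 + 0}}{\left(-1\right) 2} = \frac{8 + \frac{3}{-37}}{-2} = \left(8 + 3 \left(- \frac{1}{37}\right)\right) \left(- \frac{1}{2}\right) = \left(8 - \frac{3}{37}\right) \left(- \frac{1}{2}\right) = \frac{293}{37} \left(- \frac{1}{2}\right) = - \frac{293}{74}$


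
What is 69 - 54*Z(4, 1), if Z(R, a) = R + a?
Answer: -201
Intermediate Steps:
69 - 54*Z(4, 1) = 69 - 54*(4 + 1) = 69 - 54*5 = 69 - 270 = -201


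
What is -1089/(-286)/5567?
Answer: 99/144742 ≈ 0.00068398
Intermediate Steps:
-1089/(-286)/5567 = -1089*(-1)/286*(1/5567) = -11*(-9/26)*(1/5567) = (99/26)*(1/5567) = 99/144742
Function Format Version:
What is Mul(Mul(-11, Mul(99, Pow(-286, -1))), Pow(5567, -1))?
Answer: Rational(99, 144742) ≈ 0.00068398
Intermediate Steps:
Mul(Mul(-11, Mul(99, Pow(-286, -1))), Pow(5567, -1)) = Mul(Mul(-11, Mul(99, Rational(-1, 286))), Rational(1, 5567)) = Mul(Mul(-11, Rational(-9, 26)), Rational(1, 5567)) = Mul(Rational(99, 26), Rational(1, 5567)) = Rational(99, 144742)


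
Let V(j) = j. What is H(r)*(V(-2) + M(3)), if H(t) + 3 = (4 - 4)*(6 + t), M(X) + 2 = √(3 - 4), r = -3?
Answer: 12 - 3*I ≈ 12.0 - 3.0*I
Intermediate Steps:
M(X) = -2 + I (M(X) = -2 + √(3 - 4) = -2 + √(-1) = -2 + I)
H(t) = -3 (H(t) = -3 + (4 - 4)*(6 + t) = -3 + 0*(6 + t) = -3 + 0 = -3)
H(r)*(V(-2) + M(3)) = -3*(-2 + (-2 + I)) = -3*(-4 + I) = 12 - 3*I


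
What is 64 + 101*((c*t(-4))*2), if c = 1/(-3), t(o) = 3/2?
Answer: -37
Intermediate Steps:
t(o) = 3/2 (t(o) = 3*(1/2) = 3/2)
c = -1/3 ≈ -0.33333
64 + 101*((c*t(-4))*2) = 64 + 101*(-1/3*3/2*2) = 64 + 101*(-1/2*2) = 64 + 101*(-1) = 64 - 101 = -37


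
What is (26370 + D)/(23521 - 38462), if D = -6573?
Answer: -19797/14941 ≈ -1.3250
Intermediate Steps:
(26370 + D)/(23521 - 38462) = (26370 - 6573)/(23521 - 38462) = 19797/(-14941) = 19797*(-1/14941) = -19797/14941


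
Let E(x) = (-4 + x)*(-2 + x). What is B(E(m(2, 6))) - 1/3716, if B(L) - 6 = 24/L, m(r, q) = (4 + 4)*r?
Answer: 159781/26012 ≈ 6.1426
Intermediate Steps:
m(r, q) = 8*r
B(L) = 6 + 24/L
B(E(m(2, 6))) - 1/3716 = (6 + 24/(8 + (8*2)² - 48*2)) - 1/3716 = (6 + 24/(8 + 16² - 6*16)) - 1*1/3716 = (6 + 24/(8 + 256 - 96)) - 1/3716 = (6 + 24/168) - 1/3716 = (6 + 24*(1/168)) - 1/3716 = (6 + ⅐) - 1/3716 = 43/7 - 1/3716 = 159781/26012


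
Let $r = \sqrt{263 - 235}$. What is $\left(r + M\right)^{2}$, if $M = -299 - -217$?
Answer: $6752 - 328 \sqrt{7} \approx 5884.2$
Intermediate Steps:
$r = 2 \sqrt{7}$ ($r = \sqrt{28} = 2 \sqrt{7} \approx 5.2915$)
$M = -82$ ($M = -299 + \left(-14 + 231\right) = -299 + 217 = -82$)
$\left(r + M\right)^{2} = \left(2 \sqrt{7} - 82\right)^{2} = \left(-82 + 2 \sqrt{7}\right)^{2}$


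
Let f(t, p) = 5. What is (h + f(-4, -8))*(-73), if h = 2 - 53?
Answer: 3358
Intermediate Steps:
h = -51
(h + f(-4, -8))*(-73) = (-51 + 5)*(-73) = -46*(-73) = 3358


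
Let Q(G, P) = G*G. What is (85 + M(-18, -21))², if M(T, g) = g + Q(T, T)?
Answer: 150544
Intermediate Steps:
Q(G, P) = G²
M(T, g) = g + T²
(85 + M(-18, -21))² = (85 + (-21 + (-18)²))² = (85 + (-21 + 324))² = (85 + 303)² = 388² = 150544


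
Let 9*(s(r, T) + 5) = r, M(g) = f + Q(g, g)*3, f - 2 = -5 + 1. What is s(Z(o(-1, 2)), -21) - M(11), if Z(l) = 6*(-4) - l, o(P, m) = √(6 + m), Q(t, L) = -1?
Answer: -8/3 - 2*√2/9 ≈ -2.9809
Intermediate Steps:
f = -2 (f = 2 + (-5 + 1) = 2 - 4 = -2)
Z(l) = -24 - l
M(g) = -5 (M(g) = -2 - 1*3 = -2 - 3 = -5)
s(r, T) = -5 + r/9
s(Z(o(-1, 2)), -21) - M(11) = (-5 + (-24 - √(6 + 2))/9) - 1*(-5) = (-5 + (-24 - √8)/9) + 5 = (-5 + (-24 - 2*√2)/9) + 5 = (-5 + (-8/3 - 2*√2/9)) + 5 = (-23/3 - 2*√2/9) + 5 = -8/3 - 2*√2/9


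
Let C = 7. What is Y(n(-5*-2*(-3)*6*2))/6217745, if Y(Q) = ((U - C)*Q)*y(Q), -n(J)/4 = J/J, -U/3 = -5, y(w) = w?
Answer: 128/6217745 ≈ 2.0586e-5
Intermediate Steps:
U = 15 (U = -3*(-5) = 15)
n(J) = -4 (n(J) = -4*J/J = -4*1 = -4)
Y(Q) = 8*Q² (Y(Q) = ((15 - 1*7)*Q)*Q = ((15 - 7)*Q)*Q = (8*Q)*Q = 8*Q²)
Y(n(-5*-2*(-3)*6*2))/6217745 = (8*(-4)²)/6217745 = (8*16)*(1/6217745) = 128*(1/6217745) = 128/6217745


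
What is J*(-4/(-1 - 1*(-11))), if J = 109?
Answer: -218/5 ≈ -43.600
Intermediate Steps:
J*(-4/(-1 - 1*(-11))) = 109*(-4/(-1 - 1*(-11))) = 109*(-4/(-1 + 11)) = 109*(-4/10) = 109*(-4*⅒) = 109*(-⅖) = -218/5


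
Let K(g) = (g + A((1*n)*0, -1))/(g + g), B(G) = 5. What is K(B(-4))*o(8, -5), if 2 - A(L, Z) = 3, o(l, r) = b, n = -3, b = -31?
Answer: -62/5 ≈ -12.400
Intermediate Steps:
o(l, r) = -31
A(L, Z) = -1 (A(L, Z) = 2 - 1*3 = 2 - 3 = -1)
K(g) = (-1 + g)/(2*g) (K(g) = (g - 1)/(g + g) = (-1 + g)/((2*g)) = (-1 + g)*(1/(2*g)) = (-1 + g)/(2*g))
K(B(-4))*o(8, -5) = ((½)*(-1 + 5)/5)*(-31) = ((½)*(⅕)*4)*(-31) = (⅖)*(-31) = -62/5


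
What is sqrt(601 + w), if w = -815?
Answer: I*sqrt(214) ≈ 14.629*I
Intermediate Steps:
sqrt(601 + w) = sqrt(601 - 815) = sqrt(-214) = I*sqrt(214)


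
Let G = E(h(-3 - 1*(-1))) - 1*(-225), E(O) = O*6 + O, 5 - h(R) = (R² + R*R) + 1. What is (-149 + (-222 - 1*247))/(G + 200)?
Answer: -618/397 ≈ -1.5567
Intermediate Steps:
h(R) = 4 - 2*R² (h(R) = 5 - ((R² + R*R) + 1) = 5 - ((R² + R²) + 1) = 5 - (2*R² + 1) = 5 - (1 + 2*R²) = 5 + (-1 - 2*R²) = 4 - 2*R²)
E(O) = 7*O (E(O) = 6*O + O = 7*O)
G = 197 (G = 7*(4 - 2*(-3 - 1*(-1))²) - 1*(-225) = 7*(4 - 2*(-3 + 1)²) + 225 = 7*(4 - 2*(-2)²) + 225 = 7*(4 - 2*4) + 225 = 7*(4 - 8) + 225 = 7*(-4) + 225 = -28 + 225 = 197)
(-149 + (-222 - 1*247))/(G + 200) = (-149 + (-222 - 1*247))/(197 + 200) = (-149 + (-222 - 247))/397 = (-149 - 469)*(1/397) = -618*1/397 = -618/397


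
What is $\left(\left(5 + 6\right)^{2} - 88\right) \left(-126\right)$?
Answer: $-4158$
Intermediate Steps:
$\left(\left(5 + 6\right)^{2} - 88\right) \left(-126\right) = \left(11^{2} - 88\right) \left(-126\right) = \left(121 - 88\right) \left(-126\right) = 33 \left(-126\right) = -4158$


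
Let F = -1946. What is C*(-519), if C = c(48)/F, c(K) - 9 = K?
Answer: 29583/1946 ≈ 15.202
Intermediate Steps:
c(K) = 9 + K
C = -57/1946 (C = (9 + 48)/(-1946) = 57*(-1/1946) = -57/1946 ≈ -0.029291)
C*(-519) = -57/1946*(-519) = 29583/1946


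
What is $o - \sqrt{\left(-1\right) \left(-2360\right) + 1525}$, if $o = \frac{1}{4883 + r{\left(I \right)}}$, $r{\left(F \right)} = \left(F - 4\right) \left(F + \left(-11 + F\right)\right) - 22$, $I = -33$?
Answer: $\frac{1}{7710} - \sqrt{3885} \approx -62.33$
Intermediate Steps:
$r{\left(F \right)} = -22 + \left(-11 + 2 F\right) \left(-4 + F\right)$ ($r{\left(F \right)} = \left(-4 + F\right) \left(-11 + 2 F\right) - 22 = \left(-11 + 2 F\right) \left(-4 + F\right) - 22 = -22 + \left(-11 + 2 F\right) \left(-4 + F\right)$)
$o = \frac{1}{7710}$ ($o = \frac{1}{4883 + \left(22 - -627 + 2 \left(-33\right)^{2}\right)} = \frac{1}{4883 + \left(22 + 627 + 2 \cdot 1089\right)} = \frac{1}{4883 + \left(22 + 627 + 2178\right)} = \frac{1}{4883 + 2827} = \frac{1}{7710} \approx 0.0001297$)
$o - \sqrt{\left(-1\right) \left(-2360\right) + 1525} = \frac{1}{7710} - \sqrt{\left(-1\right) \left(-2360\right) + 1525} = \frac{1}{7710} - \sqrt{2360 + 1525} = \frac{1}{7710} - \sqrt{3885}$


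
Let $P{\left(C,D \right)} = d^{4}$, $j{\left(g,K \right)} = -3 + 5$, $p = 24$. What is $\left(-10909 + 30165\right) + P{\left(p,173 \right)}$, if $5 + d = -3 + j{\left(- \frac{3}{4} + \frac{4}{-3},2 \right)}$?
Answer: $20552$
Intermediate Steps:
$j{\left(g,K \right)} = 2$
$d = -6$ ($d = -5 + \left(-3 + 2\right) = -5 - 1 = -6$)
$P{\left(C,D \right)} = 1296$ ($P{\left(C,D \right)} = \left(-6\right)^{4} = 1296$)
$\left(-10909 + 30165\right) + P{\left(p,173 \right)} = \left(-10909 + 30165\right) + 1296 = 19256 + 1296 = 20552$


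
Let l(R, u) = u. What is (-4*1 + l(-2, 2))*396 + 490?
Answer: -302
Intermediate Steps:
(-4*1 + l(-2, 2))*396 + 490 = (-4*1 + 2)*396 + 490 = (-4 + 2)*396 + 490 = -2*396 + 490 = -792 + 490 = -302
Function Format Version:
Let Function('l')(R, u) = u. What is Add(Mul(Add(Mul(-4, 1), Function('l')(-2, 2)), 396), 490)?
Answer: -302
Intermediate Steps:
Add(Mul(Add(Mul(-4, 1), Function('l')(-2, 2)), 396), 490) = Add(Mul(Add(Mul(-4, 1), 2), 396), 490) = Add(Mul(Add(-4, 2), 396), 490) = Add(Mul(-2, 396), 490) = Add(-792, 490) = -302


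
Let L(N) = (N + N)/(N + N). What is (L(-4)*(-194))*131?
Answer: -25414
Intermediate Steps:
L(N) = 1 (L(N) = (2*N)/((2*N)) = (2*N)*(1/(2*N)) = 1)
(L(-4)*(-194))*131 = (1*(-194))*131 = -194*131 = -25414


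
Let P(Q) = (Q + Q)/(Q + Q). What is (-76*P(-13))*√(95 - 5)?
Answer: -228*√10 ≈ -721.00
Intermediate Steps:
P(Q) = 1 (P(Q) = (2*Q)/((2*Q)) = (2*Q)*(1/(2*Q)) = 1)
(-76*P(-13))*√(95 - 5) = (-76*1)*√(95 - 5) = -228*√10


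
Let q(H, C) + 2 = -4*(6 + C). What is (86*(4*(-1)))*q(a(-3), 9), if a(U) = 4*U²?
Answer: 21328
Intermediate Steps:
q(H, C) = -26 - 4*C (q(H, C) = -2 - 4*(6 + C) = -2 + (-24 - 4*C) = -26 - 4*C)
(86*(4*(-1)))*q(a(-3), 9) = (86*(4*(-1)))*(-26 - 4*9) = (86*(-4))*(-26 - 36) = -344*(-62) = 21328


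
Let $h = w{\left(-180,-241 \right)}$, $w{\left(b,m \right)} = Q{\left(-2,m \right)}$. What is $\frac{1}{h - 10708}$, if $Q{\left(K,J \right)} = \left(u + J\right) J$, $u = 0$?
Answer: $\frac{1}{47373} \approx 2.1109 \cdot 10^{-5}$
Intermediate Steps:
$Q{\left(K,J \right)} = J^{2}$ ($Q{\left(K,J \right)} = \left(0 + J\right) J = J J = J^{2}$)
$w{\left(b,m \right)} = m^{2}$
$h = 58081$ ($h = \left(-241\right)^{2} = 58081$)
$\frac{1}{h - 10708} = \frac{1}{58081 - 10708} = \frac{1}{47373}$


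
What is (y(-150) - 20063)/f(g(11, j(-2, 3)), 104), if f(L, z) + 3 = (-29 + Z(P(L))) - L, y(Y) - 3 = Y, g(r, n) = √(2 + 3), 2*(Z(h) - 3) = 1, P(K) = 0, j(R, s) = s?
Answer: 2303940/3229 - 80840*√5/3229 ≈ 657.53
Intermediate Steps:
Z(h) = 7/2 (Z(h) = 3 + (½)*1 = 3 + ½ = 7/2)
g(r, n) = √5
y(Y) = 3 + Y
f(L, z) = -57/2 - L (f(L, z) = -3 + ((-29 + 7/2) - L) = -3 + (-51/2 - L) = -57/2 - L)
(y(-150) - 20063)/f(g(11, j(-2, 3)), 104) = ((3 - 150) - 20063)/(-57/2 - √5) = (-147 - 20063)/(-57/2 - √5) = -20210/(-57/2 - √5)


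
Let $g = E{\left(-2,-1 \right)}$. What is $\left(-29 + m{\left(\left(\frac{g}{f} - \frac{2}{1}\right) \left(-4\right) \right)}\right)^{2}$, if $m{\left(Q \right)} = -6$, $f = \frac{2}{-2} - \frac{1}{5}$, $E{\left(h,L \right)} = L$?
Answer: $1225$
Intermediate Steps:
$g = -1$
$f = - \frac{6}{5}$ ($f = 2 \left(- \frac{1}{2}\right) - \frac{1}{5} = -1 - \frac{1}{5} = - \frac{6}{5} \approx -1.2$)
$\left(-29 + m{\left(\left(\frac{g}{f} - \frac{2}{1}\right) \left(-4\right) \right)}\right)^{2} = \left(-29 - 6\right)^{2} = \left(-35\right)^{2} = 1225$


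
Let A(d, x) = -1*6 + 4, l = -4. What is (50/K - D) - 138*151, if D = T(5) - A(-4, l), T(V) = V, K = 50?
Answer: -20844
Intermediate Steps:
A(d, x) = -2 (A(d, x) = -6 + 4 = -2)
D = 7 (D = 5 - 1*(-2) = 5 + 2 = 7)
(50/K - D) - 138*151 = (50/50 - 1*7) - 138*151 = (50*(1/50) - 7) - 20838 = (1 - 7) - 20838 = -6 - 20838 = -20844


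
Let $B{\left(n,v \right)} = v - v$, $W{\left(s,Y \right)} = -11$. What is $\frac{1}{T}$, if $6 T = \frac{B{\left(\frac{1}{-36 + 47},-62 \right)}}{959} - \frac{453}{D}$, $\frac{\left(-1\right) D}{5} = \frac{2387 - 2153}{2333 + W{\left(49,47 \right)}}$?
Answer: $\frac{130}{19479} \approx 0.0066739$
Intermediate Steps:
$B{\left(n,v \right)} = 0$
$D = - \frac{65}{129}$ ($D = - 5 \frac{2387 - 2153}{2333 - 11} = - 5 \cdot \frac{234}{2322} = - 5 \cdot 234 \cdot \frac{1}{2322} = \left(-5\right) \frac{13}{129} = - \frac{65}{129} \approx -0.50388$)
$T = \frac{19479}{130}$ ($T = \frac{\frac{0}{959} - \frac{453}{- \frac{65}{129}}}{6} = \frac{0 \cdot \frac{1}{959} - - \frac{58437}{65}}{6} = \frac{0 + \frac{58437}{65}}{6} = \frac{1}{6} \cdot \frac{58437}{65} = \frac{19479}{130} \approx 149.84$)
$\frac{1}{T} = \frac{1}{\frac{19479}{130}} = \frac{130}{19479}$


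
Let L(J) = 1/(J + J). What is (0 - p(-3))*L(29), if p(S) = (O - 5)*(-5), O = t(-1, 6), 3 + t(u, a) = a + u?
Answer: -15/58 ≈ -0.25862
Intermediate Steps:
t(u, a) = -3 + a + u (t(u, a) = -3 + (a + u) = -3 + a + u)
O = 2 (O = -3 + 6 - 1 = 2)
L(J) = 1/(2*J)
p(S) = 15 (p(S) = (2 - 5)*(-5) = -3*(-5) = 15)
(0 - p(-3))*L(29) = (0 - 1*15)*((½)/29) = (0 - 15)*((½)*(1/29)) = -15*1/58 = -15/58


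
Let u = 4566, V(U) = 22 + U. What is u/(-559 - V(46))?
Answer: -1522/209 ≈ -7.2823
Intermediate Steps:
u/(-559 - V(46)) = 4566/(-559 - (22 + 46)) = 4566/(-559 - 1*68) = 4566/(-559 - 68) = 4566/(-627) = 4566*(-1/627) = -1522/209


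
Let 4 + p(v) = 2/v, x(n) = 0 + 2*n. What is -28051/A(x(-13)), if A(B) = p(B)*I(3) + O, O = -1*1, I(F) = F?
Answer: 364663/172 ≈ 2120.1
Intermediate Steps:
x(n) = 2*n
p(v) = -4 + 2/v
O = -1
A(B) = -13 + 6/B (A(B) = (-4 + 2/B)*3 - 1 = (-12 + 6/B) - 1 = -13 + 6/B)
-28051/A(x(-13)) = -28051/(-13 + 6/((2*(-13)))) = -28051/(-13 + 6/(-26)) = -28051/(-13 + 6*(-1/26)) = -28051/(-13 - 3/13) = -28051/(-172/13) = -28051*(-13/172) = 364663/172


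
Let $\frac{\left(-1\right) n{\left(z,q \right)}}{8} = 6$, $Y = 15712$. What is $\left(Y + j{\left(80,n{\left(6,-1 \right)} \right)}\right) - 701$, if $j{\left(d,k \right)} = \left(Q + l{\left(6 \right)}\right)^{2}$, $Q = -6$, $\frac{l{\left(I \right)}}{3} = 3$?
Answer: $15020$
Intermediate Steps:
$n{\left(z,q \right)} = -48$ ($n{\left(z,q \right)} = \left(-8\right) 6 = -48$)
$l{\left(I \right)} = 9$ ($l{\left(I \right)} = 3 \cdot 3 = 9$)
$j{\left(d,k \right)} = 9$ ($j{\left(d,k \right)} = \left(-6 + 9\right)^{2} = 3^{2} = 9$)
$\left(Y + j{\left(80,n{\left(6,-1 \right)} \right)}\right) - 701 = \left(15712 + 9\right) - 701 = 15721 - 701 = 15020$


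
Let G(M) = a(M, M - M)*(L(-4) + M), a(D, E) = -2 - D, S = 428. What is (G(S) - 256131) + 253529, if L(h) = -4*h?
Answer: -193522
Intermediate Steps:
G(M) = (-2 - M)*(16 + M) (G(M) = (-2 - M)*(-4*(-4) + M) = (-2 - M)*(16 + M))
(G(S) - 256131) + 253529 = (-(2 + 428)*(16 + 428) - 256131) + 253529 = (-1*430*444 - 256131) + 253529 = (-190920 - 256131) + 253529 = -447051 + 253529 = -193522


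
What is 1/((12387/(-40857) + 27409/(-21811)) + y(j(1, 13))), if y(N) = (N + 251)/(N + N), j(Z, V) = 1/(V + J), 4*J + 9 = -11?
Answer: 594088018/595834732501 ≈ 0.00099707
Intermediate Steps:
J = -5 (J = -9/4 + (1/4)*(-11) = -9/4 - 11/4 = -5)
j(Z, V) = 1/(-5 + V) (j(Z, V) = 1/(V - 5) = 1/(-5 + V))
y(N) = (251 + N)/(2*N) (y(N) = (251 + N)/((2*N)) = (251 + N)*(1/(2*N)) = (251 + N)/(2*N))
1/((12387/(-40857) + 27409/(-21811)) + y(j(1, 13))) = 1/((12387/(-40857) + 27409/(-21811)) + (251 + 1/(-5 + 13))/(2*(1/(-5 + 13)))) = 1/((12387*(-1/40857) + 27409*(-1/21811)) + (251 + 1/8)/(2*(1/8))) = 1/((-4129/13619 - 27409/21811) + (251 + 1/8)/(2*(1/8))) = 1/(-463340790/297044009 + (1/2)*8*(2009/8)) = 1/(-463340790/297044009 + 2009/2) = 1/(595834732501/594088018) = 594088018/595834732501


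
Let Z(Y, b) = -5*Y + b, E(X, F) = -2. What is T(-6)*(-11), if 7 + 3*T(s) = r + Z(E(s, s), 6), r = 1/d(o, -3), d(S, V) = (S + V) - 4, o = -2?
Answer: -880/27 ≈ -32.593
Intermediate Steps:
d(S, V) = -4 + S + V
r = -⅑ (r = 1/(-4 - 2 - 3) = 1/(-9) = -⅑ ≈ -0.11111)
Z(Y, b) = b - 5*Y
T(s) = 80/27 (T(s) = -7/3 + (-⅑ + (6 - 5*(-2)))/3 = -7/3 + (-⅑ + (6 + 10))/3 = -7/3 + (-⅑ + 16)/3 = -7/3 + (⅓)*(143/9) = -7/3 + 143/27 = 80/27)
T(-6)*(-11) = (80/27)*(-11) = -880/27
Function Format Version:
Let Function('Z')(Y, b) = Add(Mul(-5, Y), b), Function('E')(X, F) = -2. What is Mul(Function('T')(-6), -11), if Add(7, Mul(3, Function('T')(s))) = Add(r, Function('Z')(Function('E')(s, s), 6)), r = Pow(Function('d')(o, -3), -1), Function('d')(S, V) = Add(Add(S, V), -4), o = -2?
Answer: Rational(-880, 27) ≈ -32.593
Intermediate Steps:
Function('d')(S, V) = Add(-4, S, V)
r = Rational(-1, 9) (r = Pow(Add(-4, -2, -3), -1) = Pow(-9, -1) = Rational(-1, 9) ≈ -0.11111)
Function('Z')(Y, b) = Add(b, Mul(-5, Y))
Function('T')(s) = Rational(80, 27) (Function('T')(s) = Add(Rational(-7, 3), Mul(Rational(1, 3), Add(Rational(-1, 9), Add(6, Mul(-5, -2))))) = Add(Rational(-7, 3), Mul(Rational(1, 3), Add(Rational(-1, 9), Add(6, 10)))) = Add(Rational(-7, 3), Mul(Rational(1, 3), Add(Rational(-1, 9), 16))) = Add(Rational(-7, 3), Mul(Rational(1, 3), Rational(143, 9))) = Add(Rational(-7, 3), Rational(143, 27)) = Rational(80, 27))
Mul(Function('T')(-6), -11) = Mul(Rational(80, 27), -11) = Rational(-880, 27)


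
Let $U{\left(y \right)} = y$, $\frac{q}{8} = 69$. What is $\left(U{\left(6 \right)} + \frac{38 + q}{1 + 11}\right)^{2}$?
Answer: $\frac{109561}{36} \approx 3043.4$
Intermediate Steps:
$q = 552$ ($q = 8 \cdot 69 = 552$)
$\left(U{\left(6 \right)} + \frac{38 + q}{1 + 11}\right)^{2} = \left(6 + \frac{38 + 552}{1 + 11}\right)^{2} = \left(6 + \frac{590}{12}\right)^{2} = \left(6 + 590 \cdot \frac{1}{12}\right)^{2} = \left(6 + \frac{295}{6}\right)^{2} = \left(\frac{331}{6}\right)^{2} = \frac{109561}{36}$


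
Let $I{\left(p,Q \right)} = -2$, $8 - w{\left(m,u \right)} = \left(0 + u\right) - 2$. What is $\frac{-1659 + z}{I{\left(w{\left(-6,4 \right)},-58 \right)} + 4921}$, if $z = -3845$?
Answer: $- \frac{5504}{4919} \approx -1.1189$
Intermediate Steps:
$w{\left(m,u \right)} = 10 - u$ ($w{\left(m,u \right)} = 8 - \left(\left(0 + u\right) - 2\right) = 8 - \left(u - 2\right) = 8 - \left(-2 + u\right) = 10 - u$)
$\frac{-1659 + z}{I{\left(w{\left(-6,4 \right)},-58 \right)} + 4921} = \frac{-1659 - 3845}{-2 + 4921} = - \frac{5504}{4919}$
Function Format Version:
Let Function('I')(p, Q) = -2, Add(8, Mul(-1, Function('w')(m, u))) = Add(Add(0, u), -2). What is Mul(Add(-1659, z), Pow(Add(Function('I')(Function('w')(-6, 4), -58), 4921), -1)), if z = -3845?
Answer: Rational(-5504, 4919) ≈ -1.1189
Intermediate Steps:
Function('w')(m, u) = Add(10, Mul(-1, u)) (Function('w')(m, u) = Add(8, Mul(-1, Add(Add(0, u), -2))) = Add(8, Mul(-1, Add(u, -2))) = Add(8, Mul(-1, Add(-2, u))) = Add(8, Add(2, Mul(-1, u))) = Add(10, Mul(-1, u)))
Mul(Add(-1659, z), Pow(Add(Function('I')(Function('w')(-6, 4), -58), 4921), -1)) = Mul(Add(-1659, -3845), Pow(Add(-2, 4921), -1)) = Mul(-5504, Pow(4919, -1)) = Mul(-5504, Rational(1, 4919)) = Rational(-5504, 4919)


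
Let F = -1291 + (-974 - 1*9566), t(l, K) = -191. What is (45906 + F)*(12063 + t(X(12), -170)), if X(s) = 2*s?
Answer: 404538400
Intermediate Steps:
F = -11831 (F = -1291 + (-974 - 9566) = -1291 - 10540 = -11831)
(45906 + F)*(12063 + t(X(12), -170)) = (45906 - 11831)*(12063 - 191) = 34075*11872 = 404538400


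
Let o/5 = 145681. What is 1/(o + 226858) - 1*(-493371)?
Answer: 471299061574/955263 ≈ 4.9337e+5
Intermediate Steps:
o = 728405 (o = 5*145681 = 728405)
1/(o + 226858) - 1*(-493371) = 1/(728405 + 226858) - 1*(-493371) = 1/955263 + 493371 = 471299061574/955263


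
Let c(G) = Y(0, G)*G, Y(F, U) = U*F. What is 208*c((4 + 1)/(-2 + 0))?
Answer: 0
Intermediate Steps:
Y(F, U) = F*U
c(G) = 0 (c(G) = (0*G)*G = 0*G = 0)
208*c((4 + 1)/(-2 + 0)) = 208*0 = 0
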